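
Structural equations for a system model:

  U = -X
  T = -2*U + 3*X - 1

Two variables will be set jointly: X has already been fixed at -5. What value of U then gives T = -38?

U = 11

With X held at -5:
Intervening on U fixes its value directly, overriding its dependence on X.
Substituting into the T equation gives T = -2*U - 16.
Solve -2*U - 16 = -38: U = (-38 + 16) / -2 = 11.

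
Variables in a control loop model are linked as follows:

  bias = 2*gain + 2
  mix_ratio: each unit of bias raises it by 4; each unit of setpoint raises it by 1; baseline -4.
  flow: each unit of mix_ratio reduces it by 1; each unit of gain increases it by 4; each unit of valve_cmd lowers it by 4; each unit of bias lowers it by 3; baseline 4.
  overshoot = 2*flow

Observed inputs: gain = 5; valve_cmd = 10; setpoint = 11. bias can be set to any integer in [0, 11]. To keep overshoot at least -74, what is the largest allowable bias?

bias = 2

Intervening on bias fixes its value directly, overriding its dependence on gain.
Substituting into the mix_ratio equation gives mix_ratio = 4*bias + 7.
flow becomes -7*bias - 23.
Substituting into the overshoot equation gives overshoot = -14*bias - 46.
Require -14*bias - 46 ≥ -74, so bias ≤ 2.
The largest integer in [0, 11] satisfying this is 2.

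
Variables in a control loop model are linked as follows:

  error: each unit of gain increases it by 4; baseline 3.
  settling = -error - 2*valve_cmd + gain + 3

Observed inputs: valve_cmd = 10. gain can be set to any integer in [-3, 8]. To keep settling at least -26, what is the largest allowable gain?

Substituting into the settling equation gives settling = -3*gain - 20.
Require -3*gain - 20 ≥ -26, so gain ≤ 2.
The largest integer in [-3, 8] satisfying this is 2.

gain = 2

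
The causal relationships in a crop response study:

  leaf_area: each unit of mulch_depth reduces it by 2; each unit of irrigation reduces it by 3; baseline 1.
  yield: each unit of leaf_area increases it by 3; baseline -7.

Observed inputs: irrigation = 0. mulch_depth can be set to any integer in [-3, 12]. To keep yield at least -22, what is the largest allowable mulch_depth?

Substituting into the leaf_area equation gives leaf_area = -2*mulch_depth + 1.
This gives yield = -6*mulch_depth - 4.
Require -6*mulch_depth - 4 ≥ -22, so mulch_depth ≤ 3.
The largest integer in [-3, 12] satisfying this is 3.

mulch_depth = 3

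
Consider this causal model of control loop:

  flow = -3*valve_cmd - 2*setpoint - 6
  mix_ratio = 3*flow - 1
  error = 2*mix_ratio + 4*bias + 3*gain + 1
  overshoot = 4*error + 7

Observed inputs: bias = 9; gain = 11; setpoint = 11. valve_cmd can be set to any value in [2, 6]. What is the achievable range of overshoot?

-825 to -537

Substituting into the flow equation gives flow = -3*valve_cmd - 28.
Substituting into the mix_ratio equation gives mix_ratio = -9*valve_cmd - 85.
Substituting into the error equation gives error = -18*valve_cmd - 100.
Substituting into the overshoot equation gives overshoot = -72*valve_cmd - 393.
Linear in valve_cmd, so extremes are at the endpoints: valve_cmd = 2 gives overshoot = -537; valve_cmd = 6 gives overshoot = -825.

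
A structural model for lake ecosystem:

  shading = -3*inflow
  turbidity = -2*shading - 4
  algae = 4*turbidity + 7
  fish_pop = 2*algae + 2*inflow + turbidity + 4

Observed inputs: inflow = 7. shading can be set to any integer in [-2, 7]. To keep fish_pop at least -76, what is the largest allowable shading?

shading = 4

Intervening on shading fixes its value directly, overriding its dependence on inflow.
Substituting into the algae equation gives algae = -8*shading - 9.
So fish_pop = -18*shading - 4.
Require -18*shading - 4 ≥ -76, so shading ≤ 4.
The largest integer in [-2, 7] satisfying this is 4.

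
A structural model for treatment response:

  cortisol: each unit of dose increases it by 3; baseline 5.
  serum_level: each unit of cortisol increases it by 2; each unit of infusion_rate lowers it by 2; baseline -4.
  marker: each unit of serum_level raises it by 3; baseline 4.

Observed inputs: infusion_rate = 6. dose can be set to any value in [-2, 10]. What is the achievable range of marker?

Substituting into the serum_level equation gives serum_level = 6*dose - 6.
Substituting into the marker equation gives marker = 18*dose - 14.
Linear in dose, so extremes are at the endpoints: dose = -2 gives marker = -50; dose = 10 gives marker = 166.

-50 to 166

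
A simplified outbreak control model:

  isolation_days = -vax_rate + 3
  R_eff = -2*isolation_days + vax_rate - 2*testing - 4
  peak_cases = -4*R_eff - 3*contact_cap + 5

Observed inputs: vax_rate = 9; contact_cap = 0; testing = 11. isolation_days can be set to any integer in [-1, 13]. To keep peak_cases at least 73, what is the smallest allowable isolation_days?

Intervening on isolation_days fixes its value directly, overriding its dependence on vax_rate.
Substituting into the R_eff equation gives R_eff = -2*isolation_days - 17.
Substituting into the peak_cases equation gives peak_cases = 8*isolation_days + 73.
Require 8*isolation_days + 73 ≥ 73, so isolation_days ≥ 0.
The smallest integer in [-1, 13] satisfying this is 0.

isolation_days = 0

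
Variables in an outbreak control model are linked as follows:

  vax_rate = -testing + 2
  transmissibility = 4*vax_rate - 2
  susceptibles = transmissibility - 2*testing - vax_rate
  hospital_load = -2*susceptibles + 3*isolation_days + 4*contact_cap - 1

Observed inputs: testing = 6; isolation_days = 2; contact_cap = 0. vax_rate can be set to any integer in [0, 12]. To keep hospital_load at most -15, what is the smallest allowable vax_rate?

Intervening on vax_rate fixes its value directly, overriding its dependence on testing.
Substituting into the susceptibles equation gives susceptibles = 3*vax_rate - 14.
Substituting into the hospital_load equation gives hospital_load = -6*vax_rate + 33.
Require -6*vax_rate + 33 ≤ -15, so vax_rate ≥ 8.
The smallest integer in [0, 12] satisfying this is 8.

vax_rate = 8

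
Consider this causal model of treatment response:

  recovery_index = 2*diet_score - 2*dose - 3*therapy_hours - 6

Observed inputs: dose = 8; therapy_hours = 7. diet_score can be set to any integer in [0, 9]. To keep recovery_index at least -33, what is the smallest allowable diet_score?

diet_score = 5

Substituting into the recovery_index equation gives recovery_index = 2*diet_score - 43.
Require 2*diet_score - 43 ≥ -33, so diet_score ≥ 5.
The smallest integer in [0, 9] satisfying this is 5.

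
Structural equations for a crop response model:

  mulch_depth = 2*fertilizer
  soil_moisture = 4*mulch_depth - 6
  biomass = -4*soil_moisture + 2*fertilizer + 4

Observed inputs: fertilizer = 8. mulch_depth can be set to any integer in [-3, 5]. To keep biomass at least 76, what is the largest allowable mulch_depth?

mulch_depth = -2

Intervening on mulch_depth fixes its value directly, overriding its dependence on fertilizer.
Substituting into the biomass equation gives biomass = -16*mulch_depth + 44.
Require -16*mulch_depth + 44 ≥ 76, so mulch_depth ≤ -2.
The largest integer in [-3, 5] satisfying this is -2.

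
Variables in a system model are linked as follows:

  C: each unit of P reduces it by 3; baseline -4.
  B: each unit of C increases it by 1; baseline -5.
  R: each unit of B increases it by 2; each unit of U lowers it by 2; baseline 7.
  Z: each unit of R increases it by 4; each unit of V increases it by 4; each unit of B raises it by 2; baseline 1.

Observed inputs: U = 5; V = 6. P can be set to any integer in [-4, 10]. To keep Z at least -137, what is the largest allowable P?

Substituting into the B equation gives B = -3*P - 9.
This gives R = -6*P - 21.
Substituting into the Z equation gives Z = -30*P - 77.
Require -30*P - 77 ≥ -137, so P ≤ 2.
The largest integer in [-4, 10] satisfying this is 2.

P = 2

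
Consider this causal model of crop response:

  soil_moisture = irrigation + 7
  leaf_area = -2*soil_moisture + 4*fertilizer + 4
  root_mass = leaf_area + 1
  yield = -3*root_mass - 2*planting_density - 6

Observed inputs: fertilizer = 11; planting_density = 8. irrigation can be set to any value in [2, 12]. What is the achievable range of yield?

Substituting into the leaf_area equation gives leaf_area = -2*irrigation + 34.
Substituting into the root_mass equation gives root_mass = -2*irrigation + 35.
Substituting into the yield equation gives yield = 6*irrigation - 127.
Linear in irrigation, so extremes are at the endpoints: irrigation = 2 gives yield = -115; irrigation = 12 gives yield = -55.

-115 to -55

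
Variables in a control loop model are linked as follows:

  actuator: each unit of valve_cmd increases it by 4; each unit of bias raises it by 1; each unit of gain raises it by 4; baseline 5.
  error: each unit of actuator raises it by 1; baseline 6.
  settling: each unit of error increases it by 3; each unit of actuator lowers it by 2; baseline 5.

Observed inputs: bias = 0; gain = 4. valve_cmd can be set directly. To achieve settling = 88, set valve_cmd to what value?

Substituting into the actuator equation gives actuator = 4*valve_cmd + 21.
So error = 4*valve_cmd + 27.
Substituting into the settling equation gives settling = 4*valve_cmd + 44.
Solve 4*valve_cmd + 44 = 88: valve_cmd = (88 - 44) / 4 = 11.

valve_cmd = 11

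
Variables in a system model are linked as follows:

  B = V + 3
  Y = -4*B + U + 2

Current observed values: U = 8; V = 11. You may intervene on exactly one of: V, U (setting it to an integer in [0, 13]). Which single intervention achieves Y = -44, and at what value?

Intervening on V: Y = -4*V - 2. Reaching -44 requires V = 21/2, not an integer.
Intervening on U: with other inputs at their observed values, Y = U - 54. Solving for -44 gives U = 10, within [0, 13].

set U = 10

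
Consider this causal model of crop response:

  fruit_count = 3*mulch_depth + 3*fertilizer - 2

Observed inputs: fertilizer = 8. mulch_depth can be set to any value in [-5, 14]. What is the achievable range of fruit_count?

7 to 64

Substituting into the fruit_count equation gives fruit_count = 3*mulch_depth + 22.
Linear in mulch_depth, so extremes are at the endpoints: mulch_depth = -5 gives fruit_count = 7; mulch_depth = 14 gives fruit_count = 64.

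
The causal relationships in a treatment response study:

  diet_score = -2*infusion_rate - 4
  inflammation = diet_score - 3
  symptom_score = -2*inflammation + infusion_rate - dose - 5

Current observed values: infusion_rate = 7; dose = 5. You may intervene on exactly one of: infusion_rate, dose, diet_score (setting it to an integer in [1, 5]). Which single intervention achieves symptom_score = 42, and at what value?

Intervening on infusion_rate: symptom_score = 5*infusion_rate + 4. Reaching 42 requires infusion_rate = 38/5, not an integer.
Intervening on dose: with other inputs at their observed values, symptom_score = -dose + 44. Solving for 42 gives dose = 2, within [1, 5].
Intervening on diet_score: symptom_score = -2*diet_score + 3. Reaching 42 requires diet_score = -39/2, not an integer.

set dose = 2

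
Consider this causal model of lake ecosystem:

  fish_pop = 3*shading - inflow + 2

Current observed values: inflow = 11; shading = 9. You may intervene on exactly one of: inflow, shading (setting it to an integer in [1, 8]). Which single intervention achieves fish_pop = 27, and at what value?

set inflow = 2

Intervening on inflow: with other inputs at their observed values, fish_pop = -inflow + 29. Solving for 27 gives inflow = 2, within [1, 8].
Intervening on shading: fish_pop = 3*shading - 9. Reaching 27 requires shading = 12, outside [1, 8].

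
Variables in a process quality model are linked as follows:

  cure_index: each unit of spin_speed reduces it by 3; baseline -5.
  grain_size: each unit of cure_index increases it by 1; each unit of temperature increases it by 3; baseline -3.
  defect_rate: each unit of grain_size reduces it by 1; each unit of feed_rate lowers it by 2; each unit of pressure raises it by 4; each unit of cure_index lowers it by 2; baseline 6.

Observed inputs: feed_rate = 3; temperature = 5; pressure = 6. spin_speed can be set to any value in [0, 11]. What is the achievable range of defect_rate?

Substituting into the grain_size equation gives grain_size = -3*spin_speed + 7.
Substituting into the defect_rate equation gives defect_rate = 9*spin_speed + 27.
Linear in spin_speed, so extremes are at the endpoints: spin_speed = 0 gives defect_rate = 27; spin_speed = 11 gives defect_rate = 126.

27 to 126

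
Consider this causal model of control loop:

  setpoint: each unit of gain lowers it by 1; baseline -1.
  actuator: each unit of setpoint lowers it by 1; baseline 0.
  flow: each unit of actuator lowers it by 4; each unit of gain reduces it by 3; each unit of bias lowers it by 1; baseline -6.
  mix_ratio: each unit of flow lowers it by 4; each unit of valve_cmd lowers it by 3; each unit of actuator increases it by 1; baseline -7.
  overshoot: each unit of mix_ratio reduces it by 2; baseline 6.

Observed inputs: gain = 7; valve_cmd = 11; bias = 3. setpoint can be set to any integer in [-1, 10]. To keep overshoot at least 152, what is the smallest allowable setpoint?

Intervening on setpoint fixes its value directly, overriding its dependence on gain.
Substituting into the flow equation gives flow = 4*setpoint - 30.
This gives mix_ratio = -17*setpoint + 80.
overshoot becomes 34*setpoint - 154.
Require 34*setpoint - 154 ≥ 152, so setpoint ≥ 9.
The smallest integer in [-1, 10] satisfying this is 9.

setpoint = 9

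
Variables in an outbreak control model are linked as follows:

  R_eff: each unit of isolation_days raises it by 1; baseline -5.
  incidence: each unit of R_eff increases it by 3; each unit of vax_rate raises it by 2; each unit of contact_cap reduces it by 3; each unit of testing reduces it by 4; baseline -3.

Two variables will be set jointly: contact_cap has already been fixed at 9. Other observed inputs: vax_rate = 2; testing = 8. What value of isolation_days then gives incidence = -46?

isolation_days = 9

With contact_cap held at 9:
Substituting into the incidence equation gives incidence = 3*isolation_days - 73.
Solve 3*isolation_days - 73 = -46: isolation_days = (-46 + 73) / 3 = 9.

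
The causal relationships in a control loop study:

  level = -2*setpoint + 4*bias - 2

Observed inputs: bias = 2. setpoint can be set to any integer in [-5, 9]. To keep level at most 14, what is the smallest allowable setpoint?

setpoint = -4

Substituting into the level equation gives level = -2*setpoint + 6.
Require -2*setpoint + 6 ≤ 14, so setpoint ≥ -4.
The smallest integer in [-5, 9] satisfying this is -4.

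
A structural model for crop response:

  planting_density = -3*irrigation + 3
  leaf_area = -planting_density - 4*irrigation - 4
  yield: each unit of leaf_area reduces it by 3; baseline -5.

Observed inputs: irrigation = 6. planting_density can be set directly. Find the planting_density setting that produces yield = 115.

planting_density = 12

Intervening on planting_density fixes its value directly, overriding its dependence on irrigation.
Substituting into the leaf_area equation gives leaf_area = -planting_density - 28.
Substituting into the yield equation gives yield = 3*planting_density + 79.
Solve 3*planting_density + 79 = 115: planting_density = (115 - 79) / 3 = 12.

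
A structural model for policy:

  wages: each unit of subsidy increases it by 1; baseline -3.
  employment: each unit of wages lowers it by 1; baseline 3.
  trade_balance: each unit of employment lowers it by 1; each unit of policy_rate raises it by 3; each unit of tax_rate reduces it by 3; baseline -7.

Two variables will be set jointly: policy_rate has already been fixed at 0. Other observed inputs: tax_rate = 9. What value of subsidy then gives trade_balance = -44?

With policy_rate held at 0:
Substituting into the employment equation gives employment = -subsidy + 6.
Substituting into the trade_balance equation gives trade_balance = subsidy - 40.
Solve subsidy - 40 = -44: subsidy = (-44 + 40) / 1 = -4.

subsidy = -4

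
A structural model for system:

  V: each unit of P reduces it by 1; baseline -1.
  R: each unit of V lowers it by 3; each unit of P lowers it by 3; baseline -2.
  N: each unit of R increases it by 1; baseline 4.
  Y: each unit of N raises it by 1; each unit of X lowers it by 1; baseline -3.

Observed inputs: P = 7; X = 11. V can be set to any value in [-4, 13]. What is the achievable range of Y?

-72 to -21

Intervening on V fixes its value directly, overriding its dependence on P.
Substituting into the R equation gives R = -3*V - 23.
Substituting into the N equation gives N = -3*V - 19.
Substituting into the Y equation gives Y = -3*V - 33.
Linear in V, so extremes are at the endpoints: V = -4 gives Y = -21; V = 13 gives Y = -72.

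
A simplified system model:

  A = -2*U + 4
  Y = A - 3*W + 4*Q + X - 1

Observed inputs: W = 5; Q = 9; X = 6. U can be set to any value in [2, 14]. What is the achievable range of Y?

2 to 26

Substituting into the Y equation gives Y = -2*U + 30.
Linear in U, so extremes are at the endpoints: U = 2 gives Y = 26; U = 14 gives Y = 2.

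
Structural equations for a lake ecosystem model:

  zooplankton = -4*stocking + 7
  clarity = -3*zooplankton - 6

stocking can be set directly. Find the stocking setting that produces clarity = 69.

stocking = 8

Substituting into the clarity equation gives clarity = 12*stocking - 27.
Solve 12*stocking - 27 = 69: stocking = (69 + 27) / 12 = 8.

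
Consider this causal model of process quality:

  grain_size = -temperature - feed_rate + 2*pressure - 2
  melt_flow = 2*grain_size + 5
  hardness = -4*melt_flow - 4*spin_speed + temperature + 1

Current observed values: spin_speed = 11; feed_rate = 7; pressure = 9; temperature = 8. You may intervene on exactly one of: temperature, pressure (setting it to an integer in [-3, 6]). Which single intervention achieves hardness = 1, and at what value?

Intervening on temperature: hardness = 9*temperature - 135. Reaching 1 requires temperature = 136/9, not an integer.
Intervening on pressure: with other inputs at their observed values, hardness = -16*pressure + 81. Solving for 1 gives pressure = 5, within [-3, 6].

set pressure = 5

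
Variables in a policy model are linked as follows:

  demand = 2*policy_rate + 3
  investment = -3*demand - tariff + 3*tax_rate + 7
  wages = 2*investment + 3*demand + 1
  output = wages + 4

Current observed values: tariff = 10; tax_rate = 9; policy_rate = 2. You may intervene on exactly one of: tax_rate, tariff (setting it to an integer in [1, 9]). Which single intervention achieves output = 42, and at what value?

set tariff = 5

Intervening on tax_rate: output = 6*tax_rate - 22. Reaching 42 requires tax_rate = 32/3, not an integer.
Intervening on tariff: with other inputs at their observed values, output = -2*tariff + 52. Solving for 42 gives tariff = 5, within [1, 9].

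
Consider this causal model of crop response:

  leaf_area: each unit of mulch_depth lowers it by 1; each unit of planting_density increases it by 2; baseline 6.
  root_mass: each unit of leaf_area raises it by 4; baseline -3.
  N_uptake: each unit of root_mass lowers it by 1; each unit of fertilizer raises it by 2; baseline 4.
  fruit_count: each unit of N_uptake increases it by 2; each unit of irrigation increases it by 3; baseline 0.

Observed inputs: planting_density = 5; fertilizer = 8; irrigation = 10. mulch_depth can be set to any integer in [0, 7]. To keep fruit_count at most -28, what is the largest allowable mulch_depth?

Substituting into the leaf_area equation gives leaf_area = -mulch_depth + 16.
This gives root_mass = -4*mulch_depth + 61.
Substituting into the N_uptake equation gives N_uptake = 4*mulch_depth - 41.
Substituting into the fruit_count equation gives fruit_count = 8*mulch_depth - 52.
Require 8*mulch_depth - 52 ≤ -28, so mulch_depth ≤ 3.
The largest integer in [0, 7] satisfying this is 3.

mulch_depth = 3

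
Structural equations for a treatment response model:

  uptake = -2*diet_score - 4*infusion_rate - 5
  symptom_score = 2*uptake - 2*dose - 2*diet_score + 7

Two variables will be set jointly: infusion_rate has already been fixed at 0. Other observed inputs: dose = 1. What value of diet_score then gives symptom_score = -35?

diet_score = 5

With infusion_rate held at 0:
Substituting into the uptake equation gives uptake = -2*diet_score - 5.
symptom_score becomes -6*diet_score - 5.
Solve -6*diet_score - 5 = -35: diet_score = (-35 + 5) / -6 = 5.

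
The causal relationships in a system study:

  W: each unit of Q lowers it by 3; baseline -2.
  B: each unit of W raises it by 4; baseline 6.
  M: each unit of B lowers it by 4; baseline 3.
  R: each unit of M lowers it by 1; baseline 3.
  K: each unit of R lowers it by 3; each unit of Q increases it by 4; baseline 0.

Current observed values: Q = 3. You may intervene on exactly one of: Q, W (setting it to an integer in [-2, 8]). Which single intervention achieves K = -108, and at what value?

set W = 1

Intervening on Q: K = 148*Q + 24. Reaching -108 requires Q = -33/37, not an integer.
Intervening on W: with other inputs at their observed values, K = -48*W - 60. Solving for -108 gives W = 1, within [-2, 8].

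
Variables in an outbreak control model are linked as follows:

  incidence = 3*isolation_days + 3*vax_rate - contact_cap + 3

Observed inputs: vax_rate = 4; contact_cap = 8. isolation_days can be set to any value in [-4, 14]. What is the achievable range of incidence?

-5 to 49

Substituting into the incidence equation gives incidence = 3*isolation_days + 7.
Linear in isolation_days, so extremes are at the endpoints: isolation_days = -4 gives incidence = -5; isolation_days = 14 gives incidence = 49.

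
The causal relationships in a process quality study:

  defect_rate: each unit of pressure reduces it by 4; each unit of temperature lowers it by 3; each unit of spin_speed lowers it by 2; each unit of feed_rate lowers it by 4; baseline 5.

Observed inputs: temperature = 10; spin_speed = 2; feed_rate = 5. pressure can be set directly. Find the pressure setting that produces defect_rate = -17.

pressure = -8

Substituting into the defect_rate equation gives defect_rate = -4*pressure - 49.
Solve -4*pressure - 49 = -17: pressure = (-17 + 49) / -4 = -8.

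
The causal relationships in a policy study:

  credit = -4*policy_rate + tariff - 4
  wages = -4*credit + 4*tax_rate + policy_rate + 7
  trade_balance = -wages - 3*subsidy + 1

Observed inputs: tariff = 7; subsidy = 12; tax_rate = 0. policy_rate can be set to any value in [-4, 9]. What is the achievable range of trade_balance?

-183 to 38

Substituting into the credit equation gives credit = -4*policy_rate + 3.
Substituting into the wages equation gives wages = 17*policy_rate - 5.
This gives trade_balance = -17*policy_rate - 30.
Linear in policy_rate, so extremes are at the endpoints: policy_rate = -4 gives trade_balance = 38; policy_rate = 9 gives trade_balance = -183.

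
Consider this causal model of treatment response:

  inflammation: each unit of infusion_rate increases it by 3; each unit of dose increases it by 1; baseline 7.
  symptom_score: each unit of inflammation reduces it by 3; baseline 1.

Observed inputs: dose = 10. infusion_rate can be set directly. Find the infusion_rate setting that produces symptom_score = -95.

Substituting into the inflammation equation gives inflammation = 3*infusion_rate + 17.
Substituting into the symptom_score equation gives symptom_score = -9*infusion_rate - 50.
Solve -9*infusion_rate - 50 = -95: infusion_rate = (-95 + 50) / -9 = 5.

infusion_rate = 5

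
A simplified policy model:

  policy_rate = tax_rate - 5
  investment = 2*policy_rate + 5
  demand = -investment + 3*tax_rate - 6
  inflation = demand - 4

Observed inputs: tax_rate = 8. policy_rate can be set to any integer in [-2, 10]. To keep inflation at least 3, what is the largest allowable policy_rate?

Intervening on policy_rate fixes its value directly, overriding its dependence on tax_rate.
Substituting into the demand equation gives demand = -2*policy_rate + 13.
So inflation = -2*policy_rate + 9.
Require -2*policy_rate + 9 ≥ 3, so policy_rate ≤ 3.
The largest integer in [-2, 10] satisfying this is 3.

policy_rate = 3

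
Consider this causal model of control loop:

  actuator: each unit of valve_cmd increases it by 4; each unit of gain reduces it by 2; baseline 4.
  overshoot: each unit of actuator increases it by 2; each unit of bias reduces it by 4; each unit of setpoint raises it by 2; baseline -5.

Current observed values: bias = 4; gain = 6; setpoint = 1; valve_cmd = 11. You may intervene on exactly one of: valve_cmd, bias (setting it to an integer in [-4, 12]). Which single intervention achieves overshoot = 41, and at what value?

Intervening on valve_cmd: overshoot = 8*valve_cmd - 35. Reaching 41 requires valve_cmd = 19/2, not an integer.
Intervening on bias: with other inputs at their observed values, overshoot = -4*bias + 69. Solving for 41 gives bias = 7, within [-4, 12].

set bias = 7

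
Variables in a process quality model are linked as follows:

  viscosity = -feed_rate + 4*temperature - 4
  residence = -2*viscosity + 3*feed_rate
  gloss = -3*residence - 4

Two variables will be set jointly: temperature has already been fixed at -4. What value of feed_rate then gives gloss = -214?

With temperature held at -4:
Substituting into the viscosity equation gives viscosity = -feed_rate - 20.
Substituting into the residence equation gives residence = 5*feed_rate + 40.
Substituting into the gloss equation gives gloss = -15*feed_rate - 124.
Solve -15*feed_rate - 124 = -214: feed_rate = (-214 + 124) / -15 = 6.

feed_rate = 6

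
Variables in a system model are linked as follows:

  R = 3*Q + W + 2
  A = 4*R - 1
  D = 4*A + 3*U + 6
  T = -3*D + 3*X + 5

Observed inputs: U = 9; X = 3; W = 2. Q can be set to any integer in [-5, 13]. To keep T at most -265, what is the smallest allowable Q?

Substituting into the R equation gives R = 3*Q + 4.
Substituting into the A equation gives A = 12*Q + 15.
D becomes 48*Q + 93.
Substituting into the T equation gives T = -144*Q - 265.
Require -144*Q - 265 ≤ -265, so Q ≥ 0.
The smallest integer in [-5, 13] satisfying this is 0.

Q = 0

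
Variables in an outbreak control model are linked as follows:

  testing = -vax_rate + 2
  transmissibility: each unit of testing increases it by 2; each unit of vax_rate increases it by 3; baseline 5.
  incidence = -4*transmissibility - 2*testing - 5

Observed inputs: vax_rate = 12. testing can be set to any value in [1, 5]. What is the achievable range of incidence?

Intervening on testing fixes its value directly, overriding its dependence on vax_rate.
Substituting into the transmissibility equation gives transmissibility = 2*testing + 41.
This gives incidence = -10*testing - 169.
Linear in testing, so extremes are at the endpoints: testing = 1 gives incidence = -179; testing = 5 gives incidence = -219.

-219 to -179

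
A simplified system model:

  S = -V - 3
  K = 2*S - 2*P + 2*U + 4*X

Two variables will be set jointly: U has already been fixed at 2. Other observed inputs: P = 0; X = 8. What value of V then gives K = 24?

V = 3

With U held at 2:
Substituting into the K equation gives K = -2*V + 30.
Solve -2*V + 30 = 24: V = (24 - 30) / -2 = 3.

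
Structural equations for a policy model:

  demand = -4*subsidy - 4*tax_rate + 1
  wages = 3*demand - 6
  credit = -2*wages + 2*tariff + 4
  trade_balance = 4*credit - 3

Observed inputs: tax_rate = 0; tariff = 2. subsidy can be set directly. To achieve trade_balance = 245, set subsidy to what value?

Substituting into the demand equation gives demand = -4*subsidy + 1.
So wages = -12*subsidy - 3.
Substituting into the credit equation gives credit = 24*subsidy + 14.
So trade_balance = 96*subsidy + 53.
Solve 96*subsidy + 53 = 245: subsidy = (245 - 53) / 96 = 2.

subsidy = 2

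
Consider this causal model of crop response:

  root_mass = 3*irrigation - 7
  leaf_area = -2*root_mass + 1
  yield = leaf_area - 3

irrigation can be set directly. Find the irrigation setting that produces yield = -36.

Substituting into the leaf_area equation gives leaf_area = -6*irrigation + 15.
yield becomes -6*irrigation + 12.
Solve -6*irrigation + 12 = -36: irrigation = (-36 - 12) / -6 = 8.

irrigation = 8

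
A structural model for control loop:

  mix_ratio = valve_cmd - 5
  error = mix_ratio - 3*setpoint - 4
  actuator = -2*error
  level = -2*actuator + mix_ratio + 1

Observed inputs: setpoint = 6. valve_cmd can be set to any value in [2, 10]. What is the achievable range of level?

-102 to -62

Substituting into the error equation gives error = valve_cmd - 27.
This gives actuator = -2*valve_cmd + 54.
This gives level = 5*valve_cmd - 112.
Linear in valve_cmd, so extremes are at the endpoints: valve_cmd = 2 gives level = -102; valve_cmd = 10 gives level = -62.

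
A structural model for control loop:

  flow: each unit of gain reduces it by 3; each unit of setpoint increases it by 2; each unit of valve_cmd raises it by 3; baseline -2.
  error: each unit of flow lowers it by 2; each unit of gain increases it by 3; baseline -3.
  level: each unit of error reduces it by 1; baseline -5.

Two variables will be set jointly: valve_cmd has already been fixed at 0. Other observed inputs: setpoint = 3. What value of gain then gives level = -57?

gain = 7

With valve_cmd held at 0:
Substituting into the flow equation gives flow = -3*gain + 4.
error becomes 9*gain - 11.
Substituting into the level equation gives level = -9*gain + 6.
Solve -9*gain + 6 = -57: gain = (-57 - 6) / -9 = 7.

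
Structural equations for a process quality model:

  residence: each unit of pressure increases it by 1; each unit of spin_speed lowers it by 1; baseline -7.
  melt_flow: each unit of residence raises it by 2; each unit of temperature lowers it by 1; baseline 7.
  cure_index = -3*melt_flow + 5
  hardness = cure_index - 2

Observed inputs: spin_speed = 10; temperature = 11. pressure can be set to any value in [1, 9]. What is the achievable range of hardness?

Substituting into the residence equation gives residence = pressure - 17.
Substituting into the melt_flow equation gives melt_flow = 2*pressure - 38.
Substituting into the cure_index equation gives cure_index = -6*pressure + 119.
So hardness = -6*pressure + 117.
Linear in pressure, so extremes are at the endpoints: pressure = 1 gives hardness = 111; pressure = 9 gives hardness = 63.

63 to 111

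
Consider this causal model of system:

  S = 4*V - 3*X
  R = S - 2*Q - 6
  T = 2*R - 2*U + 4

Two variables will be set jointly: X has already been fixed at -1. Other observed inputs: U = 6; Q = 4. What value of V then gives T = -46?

With X held at -1:
Substituting into the S equation gives S = 4*V + 3.
Substituting into the R equation gives R = 4*V - 11.
T becomes 8*V - 30.
Solve 8*V - 30 = -46: V = (-46 + 30) / 8 = -2.

V = -2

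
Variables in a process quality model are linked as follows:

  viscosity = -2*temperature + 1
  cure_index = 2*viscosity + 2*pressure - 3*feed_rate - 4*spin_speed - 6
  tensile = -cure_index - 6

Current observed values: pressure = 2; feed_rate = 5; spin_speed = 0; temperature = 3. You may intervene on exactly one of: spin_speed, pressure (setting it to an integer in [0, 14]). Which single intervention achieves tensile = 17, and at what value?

set pressure = 4

Intervening on spin_speed: tensile = 4*spin_speed + 21. Reaching 17 requires spin_speed = -1, outside [0, 14].
Intervening on pressure: with other inputs at their observed values, tensile = -2*pressure + 25. Solving for 17 gives pressure = 4, within [0, 14].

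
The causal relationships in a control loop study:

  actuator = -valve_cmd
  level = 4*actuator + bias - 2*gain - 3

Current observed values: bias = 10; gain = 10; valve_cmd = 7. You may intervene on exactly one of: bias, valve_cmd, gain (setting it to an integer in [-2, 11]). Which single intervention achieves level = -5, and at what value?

Intervening on bias: level = bias - 51. Reaching -5 requires bias = 46, outside [-2, 11].
Intervening on valve_cmd: with other inputs at their observed values, level = -4*valve_cmd - 13. Solving for -5 gives valve_cmd = -2, within [-2, 11].
Intervening on gain: level = -2*gain - 21. Reaching -5 requires gain = -8, outside [-2, 11].

set valve_cmd = -2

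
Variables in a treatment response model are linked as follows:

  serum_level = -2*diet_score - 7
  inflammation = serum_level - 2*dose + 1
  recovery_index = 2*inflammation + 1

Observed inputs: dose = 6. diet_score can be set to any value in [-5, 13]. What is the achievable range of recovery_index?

-87 to -15

Substituting into the inflammation equation gives inflammation = -2*diet_score - 18.
So recovery_index = -4*diet_score - 35.
Linear in diet_score, so extremes are at the endpoints: diet_score = -5 gives recovery_index = -15; diet_score = 13 gives recovery_index = -87.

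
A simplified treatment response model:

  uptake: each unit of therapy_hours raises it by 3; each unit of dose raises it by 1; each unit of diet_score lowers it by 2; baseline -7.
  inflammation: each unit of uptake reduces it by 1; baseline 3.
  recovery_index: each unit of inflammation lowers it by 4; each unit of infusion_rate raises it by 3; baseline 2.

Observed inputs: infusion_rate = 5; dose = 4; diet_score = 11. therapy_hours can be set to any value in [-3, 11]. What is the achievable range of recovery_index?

Substituting into the uptake equation gives uptake = 3*therapy_hours - 25.
inflammation becomes -3*therapy_hours + 28.
Substituting into the recovery_index equation gives recovery_index = 12*therapy_hours - 95.
Linear in therapy_hours, so extremes are at the endpoints: therapy_hours = -3 gives recovery_index = -131; therapy_hours = 11 gives recovery_index = 37.

-131 to 37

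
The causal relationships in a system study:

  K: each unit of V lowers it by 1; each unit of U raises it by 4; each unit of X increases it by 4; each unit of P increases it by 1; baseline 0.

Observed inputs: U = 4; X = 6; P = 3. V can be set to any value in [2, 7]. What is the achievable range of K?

Substituting into the K equation gives K = -V + 43.
Linear in V, so extremes are at the endpoints: V = 2 gives K = 41; V = 7 gives K = 36.

36 to 41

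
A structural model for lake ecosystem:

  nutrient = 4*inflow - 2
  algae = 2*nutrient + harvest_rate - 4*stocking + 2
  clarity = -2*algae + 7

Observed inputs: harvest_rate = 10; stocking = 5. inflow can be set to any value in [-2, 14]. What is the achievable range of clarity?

-193 to 63

Substituting into the algae equation gives algae = 8*inflow - 12.
Substituting into the clarity equation gives clarity = -16*inflow + 31.
Linear in inflow, so extremes are at the endpoints: inflow = -2 gives clarity = 63; inflow = 14 gives clarity = -193.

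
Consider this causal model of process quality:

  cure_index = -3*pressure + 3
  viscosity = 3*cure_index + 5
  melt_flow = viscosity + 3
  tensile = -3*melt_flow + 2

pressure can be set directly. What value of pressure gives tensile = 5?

pressure = 2

Substituting into the viscosity equation gives viscosity = -9*pressure + 14.
Substituting into the melt_flow equation gives melt_flow = -9*pressure + 17.
This gives tensile = 27*pressure - 49.
Solve 27*pressure - 49 = 5: pressure = (5 + 49) / 27 = 2.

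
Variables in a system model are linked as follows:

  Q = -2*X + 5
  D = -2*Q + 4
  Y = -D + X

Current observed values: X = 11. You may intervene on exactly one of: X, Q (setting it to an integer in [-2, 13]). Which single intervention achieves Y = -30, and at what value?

set X = 12

Intervening on X: with other inputs at their observed values, Y = -3*X + 6. Solving for -30 gives X = 12, within [-2, 13].
Intervening on Q: Y = 2*Q + 7. Reaching -30 requires Q = -37/2, not an integer.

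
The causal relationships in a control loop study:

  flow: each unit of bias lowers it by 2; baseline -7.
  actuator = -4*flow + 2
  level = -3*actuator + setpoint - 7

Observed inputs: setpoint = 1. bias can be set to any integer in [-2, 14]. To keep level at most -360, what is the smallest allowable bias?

Substituting into the actuator equation gives actuator = 8*bias + 30.
Substituting into the level equation gives level = -24*bias - 96.
Require -24*bias - 96 ≤ -360, so bias ≥ 11.
The smallest integer in [-2, 14] satisfying this is 11.

bias = 11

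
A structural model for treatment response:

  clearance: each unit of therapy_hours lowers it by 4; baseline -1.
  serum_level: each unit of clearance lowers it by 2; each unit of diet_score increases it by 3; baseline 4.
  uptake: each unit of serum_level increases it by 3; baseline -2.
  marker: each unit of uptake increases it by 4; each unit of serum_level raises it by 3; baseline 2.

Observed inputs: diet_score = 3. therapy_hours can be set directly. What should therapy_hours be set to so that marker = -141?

therapy_hours = -3

Substituting into the serum_level equation gives serum_level = 8*therapy_hours + 15.
Substituting into the uptake equation gives uptake = 24*therapy_hours + 43.
Substituting into the marker equation gives marker = 120*therapy_hours + 219.
Solve 120*therapy_hours + 219 = -141: therapy_hours = (-141 - 219) / 120 = -3.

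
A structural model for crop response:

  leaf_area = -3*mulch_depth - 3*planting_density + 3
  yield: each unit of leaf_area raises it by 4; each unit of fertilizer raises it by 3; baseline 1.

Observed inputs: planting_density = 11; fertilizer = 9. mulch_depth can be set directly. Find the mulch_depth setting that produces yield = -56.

mulch_depth = -3

Substituting into the leaf_area equation gives leaf_area = -3*mulch_depth - 30.
This gives yield = -12*mulch_depth - 92.
Solve -12*mulch_depth - 92 = -56: mulch_depth = (-56 + 92) / -12 = -3.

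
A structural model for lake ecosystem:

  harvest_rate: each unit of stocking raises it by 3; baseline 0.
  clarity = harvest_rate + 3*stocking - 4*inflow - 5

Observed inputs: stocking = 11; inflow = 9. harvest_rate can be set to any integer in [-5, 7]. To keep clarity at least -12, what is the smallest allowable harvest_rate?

harvest_rate = -4

Intervening on harvest_rate fixes its value directly, overriding its dependence on stocking.
Substituting into the clarity equation gives clarity = harvest_rate - 8.
Require harvest_rate - 8 ≥ -12, so harvest_rate ≥ -4.
The smallest integer in [-5, 7] satisfying this is -4.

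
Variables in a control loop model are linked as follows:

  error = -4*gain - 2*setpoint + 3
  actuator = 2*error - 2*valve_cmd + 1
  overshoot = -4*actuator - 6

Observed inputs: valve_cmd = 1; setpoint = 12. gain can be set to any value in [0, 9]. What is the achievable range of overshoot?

Substituting into the error equation gives error = -4*gain - 21.
actuator becomes -8*gain - 43.
Substituting into the overshoot equation gives overshoot = 32*gain + 166.
Linear in gain, so extremes are at the endpoints: gain = 0 gives overshoot = 166; gain = 9 gives overshoot = 454.

166 to 454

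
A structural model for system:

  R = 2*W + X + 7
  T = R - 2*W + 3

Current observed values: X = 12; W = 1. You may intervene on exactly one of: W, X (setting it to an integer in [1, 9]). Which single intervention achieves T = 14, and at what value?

Intervening on W: the paths from W to T cancel (net effect zero), leaving T = 22; 14 is unreachable this way.
Intervening on X: with other inputs at their observed values, T = X + 10. Solving for 14 gives X = 4, within [1, 9].

set X = 4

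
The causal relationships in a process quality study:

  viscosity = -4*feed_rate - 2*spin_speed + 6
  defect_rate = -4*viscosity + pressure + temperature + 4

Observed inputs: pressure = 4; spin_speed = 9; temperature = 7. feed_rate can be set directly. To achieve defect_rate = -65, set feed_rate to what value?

Substituting into the viscosity equation gives viscosity = -4*feed_rate - 12.
This gives defect_rate = 16*feed_rate + 63.
Solve 16*feed_rate + 63 = -65: feed_rate = (-65 - 63) / 16 = -8.

feed_rate = -8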